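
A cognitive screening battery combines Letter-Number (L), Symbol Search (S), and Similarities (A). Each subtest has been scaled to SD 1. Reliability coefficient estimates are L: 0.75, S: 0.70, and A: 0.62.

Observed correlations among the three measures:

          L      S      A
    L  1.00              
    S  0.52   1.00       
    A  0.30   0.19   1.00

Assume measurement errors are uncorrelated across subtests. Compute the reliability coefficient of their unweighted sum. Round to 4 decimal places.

Var(L+S+A) = 3 + 2·[0.52 + 0.30 + 0.19] = 3 + 2.02 = 5.02.
With uncorrelated errors the cross-covariances are all true-score covariance, so they carry over unchanged; only the diagonal terms shrink to ρᵢσᵢ².
True-score variance = [0.75 + 0.70 + 0.62] + 2.02 = 2.07 + 2.02 = 4.09.
Reliability = 4.09 / 5.02 = 0.8147.

0.8147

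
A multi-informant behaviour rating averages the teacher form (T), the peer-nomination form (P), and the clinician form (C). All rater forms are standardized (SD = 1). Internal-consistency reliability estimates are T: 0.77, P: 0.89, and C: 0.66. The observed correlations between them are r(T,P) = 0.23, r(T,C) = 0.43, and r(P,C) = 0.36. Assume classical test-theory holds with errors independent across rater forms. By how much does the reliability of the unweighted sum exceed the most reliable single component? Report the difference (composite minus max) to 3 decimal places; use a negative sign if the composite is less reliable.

Var(sum) = 3 + 2.04 = 5.04; true-score variance = 2.32 + 2.04 = 4.36; composite reliability = 0.8651.
Max component reliability = 0.8900.
Difference = 0.8651 − 0.8900 = -0.025.

-0.025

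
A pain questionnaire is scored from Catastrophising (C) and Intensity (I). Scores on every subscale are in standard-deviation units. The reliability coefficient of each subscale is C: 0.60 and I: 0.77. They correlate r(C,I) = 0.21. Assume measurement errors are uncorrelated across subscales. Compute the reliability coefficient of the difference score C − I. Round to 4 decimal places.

0.6013

Var(C−I) = 1 + 1 − 2·0.21 = 2 − 0.42 = 1.58.
With uncorrelated errors the cross-covariances are all true-score covariance, so they carry over unchanged; only the diagonal terms shrink to ρᵢσᵢ².
True-score variance = [0.60 + 0.77] − 0.42 = 1.37 − 0.42 = 0.95.
Reliability = 0.95 / 1.58 = 0.6013.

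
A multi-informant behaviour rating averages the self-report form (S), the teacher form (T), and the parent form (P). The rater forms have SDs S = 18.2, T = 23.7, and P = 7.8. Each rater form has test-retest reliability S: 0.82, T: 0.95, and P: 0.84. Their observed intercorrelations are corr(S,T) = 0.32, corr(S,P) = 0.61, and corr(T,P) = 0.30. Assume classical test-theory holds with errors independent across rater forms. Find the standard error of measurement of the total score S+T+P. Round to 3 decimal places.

9.871

Var(total) = 953.77 + 560.165 = 1513.93.
True-score variance = 856.328 + 560.165 = 1416.49, so reliability = 0.9356.
Error variance = 1513.93 − 1416.49 = 97.4421; SEM = √97.4421 = 9.871.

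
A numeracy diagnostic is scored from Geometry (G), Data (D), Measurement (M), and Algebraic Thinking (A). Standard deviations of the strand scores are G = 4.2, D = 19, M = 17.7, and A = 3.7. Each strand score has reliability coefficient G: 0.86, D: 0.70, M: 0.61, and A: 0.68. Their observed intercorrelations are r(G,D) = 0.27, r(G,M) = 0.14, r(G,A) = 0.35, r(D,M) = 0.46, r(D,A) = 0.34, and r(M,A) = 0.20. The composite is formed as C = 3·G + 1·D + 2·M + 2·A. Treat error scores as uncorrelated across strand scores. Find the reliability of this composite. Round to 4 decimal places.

Var(C) = 3²·4.2² + 19² + 2²·17.7² + 2²·3.7² + 2·[3·4.2·19·0.27 + 6·4.2·17.7·0.14 + 6·4.2·3.7·0.35 + 2·19·17.7·0.46 + 2·19·3.7·0.34 + 4·17.7·3.7·0.20] = 1827.68 + 1138.62 = 2966.3.
Under uncorrelated errors the observed covariances equal the true-score covariances, so only the own-variance terms attenuate.
True-score variance = [3²·4.2²·0.86 + 19²·0.70 + 2²·17.7²·0.61 + 2²·3.7²·0.68] + 1138.62 = 1190.9 + 1138.62 = 2329.52.
Reliability = 2329.52 / 2966.3 = 0.7853.

0.7853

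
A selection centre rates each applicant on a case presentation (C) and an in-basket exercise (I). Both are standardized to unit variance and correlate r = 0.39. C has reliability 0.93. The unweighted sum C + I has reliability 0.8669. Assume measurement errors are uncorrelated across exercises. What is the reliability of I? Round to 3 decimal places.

Var(C+I) = 2 + 2·0.39 = 2.780.
True-score variance = ρ_C + ρ_I + 2·0.39, so 0.8669 = (0.93 + ρ_I + 0.78) / 2.780.
ρ_I = 0.8669·2.780 − 0.93 − 0.78 = 0.700.

0.700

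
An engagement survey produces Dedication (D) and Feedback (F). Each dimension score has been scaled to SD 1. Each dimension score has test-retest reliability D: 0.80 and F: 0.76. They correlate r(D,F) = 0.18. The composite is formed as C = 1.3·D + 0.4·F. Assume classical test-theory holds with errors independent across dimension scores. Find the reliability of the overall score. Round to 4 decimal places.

0.8152

Var(C) = 1.3² + 0.4² + 2·[0.52·0.18] = 1.85 + 0.1872 = 2.0372.
With uncorrelated errors the cross-covariances are all true-score covariance, so they carry over unchanged; only the diagonal terms shrink to ρᵢσᵢ².
True-score variance = [1.3²·0.80 + 0.4²·0.76] + 0.1872 = 1.4736 + 0.1872 = 1.6608.
Reliability = 1.6608 / 2.0372 = 0.8152.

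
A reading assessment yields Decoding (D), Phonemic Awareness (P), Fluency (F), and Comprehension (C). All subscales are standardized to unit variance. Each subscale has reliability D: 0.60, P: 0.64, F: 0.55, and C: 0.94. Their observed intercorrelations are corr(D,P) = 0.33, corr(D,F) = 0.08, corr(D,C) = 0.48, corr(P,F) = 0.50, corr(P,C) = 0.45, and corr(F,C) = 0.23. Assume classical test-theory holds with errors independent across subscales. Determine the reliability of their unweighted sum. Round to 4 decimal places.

Var(D+P+F+C) = 4 + 2·[0.33 + 0.08 + 0.48 + 0.50 + 0.45 + 0.23] = 4 + 4.14 = 8.14.
Because errors are independent across components, Cov(Tᵢ,Tⱼ) = Cov(Xᵢ,Xⱼ); the off-diagonal part of the true-score variance is the same as above.
True-score variance = [0.60 + 0.64 + 0.55 + 0.94] + 4.14 = 2.73 + 4.14 = 6.87.
Reliability = 6.87 / 8.14 = 0.8440.

0.8440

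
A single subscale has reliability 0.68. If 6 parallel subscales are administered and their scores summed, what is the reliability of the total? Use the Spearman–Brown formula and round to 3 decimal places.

ρ_k = kρ / (1 + (k−1)ρ) = 6·0.68 / (1 + 5·0.68) = 4.080 / 4.400 = 0.927.

0.927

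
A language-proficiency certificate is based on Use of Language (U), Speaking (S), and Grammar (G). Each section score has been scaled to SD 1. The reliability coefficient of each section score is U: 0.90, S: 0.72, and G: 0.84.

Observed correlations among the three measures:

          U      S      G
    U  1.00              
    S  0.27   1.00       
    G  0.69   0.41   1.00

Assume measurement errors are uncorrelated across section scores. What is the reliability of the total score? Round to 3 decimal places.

Var(U+S+G) = 3 + 2·[0.27 + 0.69 + 0.41] = 3 + 2.74 = 5.74.
Under uncorrelated errors the observed covariances equal the true-score covariances, so only the own-variance terms attenuate.
True-score variance = [0.90 + 0.72 + 0.84] + 2.74 = 2.46 + 2.74 = 5.2.
Reliability = 5.2 / 5.74 = 0.906.

0.906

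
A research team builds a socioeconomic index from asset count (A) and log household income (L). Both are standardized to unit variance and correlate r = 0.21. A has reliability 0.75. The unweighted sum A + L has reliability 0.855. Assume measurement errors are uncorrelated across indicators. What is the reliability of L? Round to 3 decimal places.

0.899

Var(A+L) = 2 + 2·0.21 = 2.420.
True-score variance = ρ_A + ρ_L + 2·0.21, so 0.855 = (0.75 + ρ_L + 0.42) / 2.420.
ρ_L = 0.855·2.420 − 0.75 − 0.42 = 0.899.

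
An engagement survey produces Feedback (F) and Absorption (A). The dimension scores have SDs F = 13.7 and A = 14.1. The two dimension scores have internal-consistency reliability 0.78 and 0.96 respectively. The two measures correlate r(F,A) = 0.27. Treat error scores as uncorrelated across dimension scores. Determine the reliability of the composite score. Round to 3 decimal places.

0.900

Var(F+A) = 13.7² + 14.1² + 2·[13.7·14.1·0.27] = 386.5 + 104.312 = 490.812.
With uncorrelated errors the cross-covariances are all true-score covariance, so they carry over unchanged; only the diagonal terms shrink to ρᵢσᵢ².
True-score variance = [13.7²·0.78 + 14.1²·0.96] + 104.312 = 337.256 + 104.312 = 441.568.
Reliability = 441.568 / 490.812 = 0.900.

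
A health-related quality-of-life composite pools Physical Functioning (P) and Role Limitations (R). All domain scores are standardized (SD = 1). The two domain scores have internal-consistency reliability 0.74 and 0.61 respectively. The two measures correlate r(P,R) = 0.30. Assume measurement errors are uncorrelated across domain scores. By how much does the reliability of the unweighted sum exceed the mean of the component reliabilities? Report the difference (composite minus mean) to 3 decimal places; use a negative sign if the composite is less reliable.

0.075

Var(sum) = 2 + 0.6 = 2.6; true-score variance = 1.35 + 0.6 = 1.95; composite reliability = 0.7500.
Mean component reliability = 0.6750.
Difference = 0.7500 − 0.6750 = 0.075.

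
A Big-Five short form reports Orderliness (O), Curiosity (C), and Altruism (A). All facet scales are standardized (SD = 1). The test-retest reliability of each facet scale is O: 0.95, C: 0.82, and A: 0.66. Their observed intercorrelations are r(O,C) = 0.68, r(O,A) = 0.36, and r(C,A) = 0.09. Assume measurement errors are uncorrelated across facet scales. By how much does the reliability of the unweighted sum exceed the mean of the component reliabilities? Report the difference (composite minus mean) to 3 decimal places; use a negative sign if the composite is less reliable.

0.082

Var(sum) = 3 + 2.26 = 5.26; true-score variance = 2.43 + 2.26 = 4.69; composite reliability = 0.8916.
Mean component reliability = 0.8100.
Difference = 0.8916 − 0.8100 = 0.082.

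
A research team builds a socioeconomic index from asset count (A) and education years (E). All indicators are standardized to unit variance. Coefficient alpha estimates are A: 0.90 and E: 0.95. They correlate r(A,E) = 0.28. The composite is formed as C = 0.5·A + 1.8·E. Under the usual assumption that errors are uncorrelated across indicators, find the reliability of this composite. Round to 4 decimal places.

Var(C) = 0.5² + 1.8² + 2·[0.9·0.28] = 3.49 + 0.504 = 3.994.
Because errors are independent across components, Cov(Tᵢ,Tⱼ) = Cov(Xᵢ,Xⱼ); the off-diagonal part of the true-score variance is the same as above.
True-score variance = [0.5²·0.90 + 1.8²·0.95] + 0.504 = 3.303 + 0.504 = 3.807.
Reliability = 3.807 / 3.994 = 0.9532.

0.9532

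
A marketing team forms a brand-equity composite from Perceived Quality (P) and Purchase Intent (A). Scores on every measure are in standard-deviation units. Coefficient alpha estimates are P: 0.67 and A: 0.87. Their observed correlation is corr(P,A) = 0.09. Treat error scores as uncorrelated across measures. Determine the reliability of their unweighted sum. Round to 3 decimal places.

Var(P+A) = 2 + 2·[0.09] = 2 + 0.18 = 2.18.
Under uncorrelated errors the observed covariances equal the true-score covariances, so only the own-variance terms attenuate.
True-score variance = [0.67 + 0.87] + 0.18 = 1.54 + 0.18 = 1.72.
Reliability = 1.72 / 2.18 = 0.789.

0.789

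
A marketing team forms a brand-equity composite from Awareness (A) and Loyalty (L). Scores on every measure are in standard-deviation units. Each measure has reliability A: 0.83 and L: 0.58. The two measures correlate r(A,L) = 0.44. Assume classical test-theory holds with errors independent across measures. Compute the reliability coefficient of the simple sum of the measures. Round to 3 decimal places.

Var(A+L) = 2 + 2·[0.44] = 2 + 0.88 = 2.88.
With uncorrelated errors the cross-covariances are all true-score covariance, so they carry over unchanged; only the diagonal terms shrink to ρᵢσᵢ².
True-score variance = [0.83 + 0.58] + 0.88 = 1.41 + 0.88 = 2.29.
Reliability = 2.29 / 2.88 = 0.795.

0.795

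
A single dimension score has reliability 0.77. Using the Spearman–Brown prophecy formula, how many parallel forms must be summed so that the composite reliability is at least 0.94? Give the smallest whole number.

5

k ≥ ρ*(1−ρ₁)/(ρ₁(1−ρ*)) = 0.94·0.23 / (0.77·0.06) = 4.680.
Smallest integer k = 5.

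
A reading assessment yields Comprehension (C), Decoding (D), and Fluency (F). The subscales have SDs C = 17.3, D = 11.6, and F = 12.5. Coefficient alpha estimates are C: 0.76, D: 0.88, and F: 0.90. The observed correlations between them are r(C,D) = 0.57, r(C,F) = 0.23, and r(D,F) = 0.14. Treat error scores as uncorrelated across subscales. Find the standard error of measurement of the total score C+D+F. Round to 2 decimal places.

Var(total) = 590.1 + 368.85 = 958.95.
True-score variance = 486.498 + 368.85 = 855.348, so reliability = 0.8920.
Error variance = 958.95 − 855.348 = 103.602; SEM = √103.602 = 10.18.

10.18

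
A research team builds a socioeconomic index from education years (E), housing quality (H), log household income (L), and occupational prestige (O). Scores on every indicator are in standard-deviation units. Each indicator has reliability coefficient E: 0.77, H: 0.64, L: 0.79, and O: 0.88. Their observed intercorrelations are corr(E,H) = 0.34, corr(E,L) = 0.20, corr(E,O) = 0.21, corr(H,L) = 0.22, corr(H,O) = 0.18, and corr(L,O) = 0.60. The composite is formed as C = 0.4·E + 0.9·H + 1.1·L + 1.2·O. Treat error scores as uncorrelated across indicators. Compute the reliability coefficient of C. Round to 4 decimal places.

0.8864

Var(C) = 0.4² + 0.9² + 1.1² + 1.2² + 2·[0.36·0.34 + 0.44·0.20 + 0.48·0.21 + 0.99·0.22 + 1.08·0.18 + 1.32·0.60] = 3.62 + 3.0308 = 6.6508.
With uncorrelated errors the cross-covariances are all true-score covariance, so they carry over unchanged; only the diagonal terms shrink to ρᵢσᵢ².
True-score variance = [0.4²·0.77 + 0.9²·0.64 + 1.1²·0.79 + 1.2²·0.88] + 3.0308 = 2.8647 + 3.0308 = 5.8955.
Reliability = 5.8955 / 6.6508 = 0.8864.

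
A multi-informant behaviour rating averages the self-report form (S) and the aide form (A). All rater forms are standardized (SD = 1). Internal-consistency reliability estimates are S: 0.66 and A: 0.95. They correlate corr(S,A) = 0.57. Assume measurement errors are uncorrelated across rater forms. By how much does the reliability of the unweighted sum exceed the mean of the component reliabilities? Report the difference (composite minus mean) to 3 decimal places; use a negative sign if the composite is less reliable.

Var(sum) = 2 + 1.14 = 3.14; true-score variance = 1.61 + 1.14 = 2.75; composite reliability = 0.8758.
Mean component reliability = 0.8050.
Difference = 0.8758 − 0.8050 = 0.071.

0.071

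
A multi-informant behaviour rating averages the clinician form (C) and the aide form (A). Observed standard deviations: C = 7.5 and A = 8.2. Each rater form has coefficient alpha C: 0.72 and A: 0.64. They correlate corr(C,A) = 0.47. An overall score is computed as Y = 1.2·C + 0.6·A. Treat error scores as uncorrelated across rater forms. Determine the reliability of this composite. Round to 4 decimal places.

0.7862

Var(Y) = 1.2²·7.5² + 0.6²·8.2² + 2·[0.72·7.5·8.2·0.47] = 105.206 + 41.6232 = 146.83.
Because errors are independent across components, Cov(Tᵢ,Tⱼ) = Cov(Xᵢ,Xⱼ); the off-diagonal part of the true-score variance is the same as above.
True-score variance = [1.2²·7.5²·0.72 + 0.6²·8.2²·0.64] + 41.6232 = 73.8121 + 41.6232 = 115.435.
Reliability = 115.435 / 146.83 = 0.7862.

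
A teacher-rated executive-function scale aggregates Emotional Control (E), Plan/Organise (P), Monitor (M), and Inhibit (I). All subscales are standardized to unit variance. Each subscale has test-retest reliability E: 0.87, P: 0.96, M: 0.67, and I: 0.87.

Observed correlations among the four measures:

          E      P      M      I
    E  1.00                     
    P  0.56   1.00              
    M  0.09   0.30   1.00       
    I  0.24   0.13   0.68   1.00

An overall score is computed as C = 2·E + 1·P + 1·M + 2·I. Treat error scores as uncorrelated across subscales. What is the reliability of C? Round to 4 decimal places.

Var(C) = 2² + 1 + 1 + 2² + 2·[2·0.56 + 2·0.09 + 4·0.24 + 0.30 + 2·0.13 + 2·0.68] = 10 + 8.36 = 18.36.
Under uncorrelated errors the observed covariances equal the true-score covariances, so only the own-variance terms attenuate.
True-score variance = [2²·0.87 + 0.96 + 0.67 + 2²·0.87] + 8.36 = 8.59 + 8.36 = 16.95.
Reliability = 16.95 / 18.36 = 0.9232.

0.9232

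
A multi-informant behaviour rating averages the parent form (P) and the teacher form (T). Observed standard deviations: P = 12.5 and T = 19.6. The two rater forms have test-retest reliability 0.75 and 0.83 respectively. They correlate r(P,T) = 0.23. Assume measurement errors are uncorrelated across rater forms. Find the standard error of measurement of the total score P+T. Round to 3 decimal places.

Var(total) = 540.41 + 112.7 = 653.11.
True-score variance = 436.04 + 112.7 = 548.74, so reliability = 0.8402.
Error variance = 653.11 − 548.74 = 104.37; SEM = √104.37 = 10.216.

10.216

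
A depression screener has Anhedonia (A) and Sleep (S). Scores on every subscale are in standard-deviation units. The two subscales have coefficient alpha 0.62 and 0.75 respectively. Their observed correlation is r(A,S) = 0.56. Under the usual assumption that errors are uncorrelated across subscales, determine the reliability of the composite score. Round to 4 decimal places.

Var(A+S) = 2 + 2·[0.56] = 2 + 1.12 = 3.12.
Because errors are independent across components, Cov(Tᵢ,Tⱼ) = Cov(Xᵢ,Xⱼ); the off-diagonal part of the true-score variance is the same as above.
True-score variance = [0.62 + 0.75] + 1.12 = 1.37 + 1.12 = 2.49.
Reliability = 2.49 / 3.12 = 0.7981.

0.7981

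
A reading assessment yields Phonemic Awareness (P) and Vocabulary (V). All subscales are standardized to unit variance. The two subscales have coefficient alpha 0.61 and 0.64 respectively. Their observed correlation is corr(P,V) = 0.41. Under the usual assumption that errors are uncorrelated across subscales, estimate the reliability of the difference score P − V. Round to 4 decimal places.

0.3644

Var(P−V) = 1 + 1 − 2·0.41 = 2 − 0.82 = 1.18.
Because errors are independent across components, Cov(Tᵢ,Tⱼ) = Cov(Xᵢ,Xⱼ); the off-diagonal part of the true-score variance is the same as above.
True-score variance = [0.61 + 0.64] − 0.82 = 1.25 − 0.82 = 0.43.
Reliability = 0.43 / 1.18 = 0.3644.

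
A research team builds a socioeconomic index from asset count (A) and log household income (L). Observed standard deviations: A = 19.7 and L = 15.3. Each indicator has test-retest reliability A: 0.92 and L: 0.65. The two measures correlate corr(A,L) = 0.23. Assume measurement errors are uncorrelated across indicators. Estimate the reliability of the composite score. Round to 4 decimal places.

Var(A+L) = 19.7² + 15.3² + 2·[19.7·15.3·0.23] = 622.18 + 138.649 = 760.829.
Because errors are independent across components, Cov(Tᵢ,Tⱼ) = Cov(Xᵢ,Xⱼ); the off-diagonal part of the true-score variance is the same as above.
True-score variance = [19.7²·0.92 + 15.3²·0.65] + 138.649 = 509.201 + 138.649 = 647.85.
Reliability = 647.85 / 760.829 = 0.8515.

0.8515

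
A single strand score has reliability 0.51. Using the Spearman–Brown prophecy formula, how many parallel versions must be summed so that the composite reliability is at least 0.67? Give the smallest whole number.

2

k ≥ ρ*(1−ρ₁)/(ρ₁(1−ρ*)) = 0.67·0.49 / (0.51·0.33) = 1.951.
Smallest integer k = 2.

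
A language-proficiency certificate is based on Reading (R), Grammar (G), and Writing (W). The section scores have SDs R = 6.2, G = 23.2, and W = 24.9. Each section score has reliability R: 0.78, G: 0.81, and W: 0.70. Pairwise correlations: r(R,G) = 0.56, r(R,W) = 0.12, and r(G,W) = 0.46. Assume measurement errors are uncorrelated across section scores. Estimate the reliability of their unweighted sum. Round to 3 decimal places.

0.846

Var(R+G+W) = 6.2² + 23.2² + 24.9² + 2·[6.2·23.2·0.56 + 6.2·24.9·0.12 + 23.2·24.9·0.46] = 1196.69 + 729.618 = 1926.31.
Under uncorrelated errors the observed covariances equal the true-score covariances, so only the own-variance terms attenuate.
True-score variance = [6.2²·0.78 + 23.2²·0.81 + 24.9²·0.70] + 729.618 = 899.965 + 729.618 = 1629.58.
Reliability = 1629.58 / 1926.31 = 0.846.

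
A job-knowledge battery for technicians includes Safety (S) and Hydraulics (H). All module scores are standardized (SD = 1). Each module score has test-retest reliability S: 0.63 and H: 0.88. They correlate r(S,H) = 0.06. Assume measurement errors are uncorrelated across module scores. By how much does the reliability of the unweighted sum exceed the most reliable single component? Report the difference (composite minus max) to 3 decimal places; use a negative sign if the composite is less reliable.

-0.111

Var(sum) = 2 + 0.12 = 2.12; true-score variance = 1.51 + 0.12 = 1.63; composite reliability = 0.7689.
Max component reliability = 0.8800.
Difference = 0.7689 − 0.8800 = -0.111.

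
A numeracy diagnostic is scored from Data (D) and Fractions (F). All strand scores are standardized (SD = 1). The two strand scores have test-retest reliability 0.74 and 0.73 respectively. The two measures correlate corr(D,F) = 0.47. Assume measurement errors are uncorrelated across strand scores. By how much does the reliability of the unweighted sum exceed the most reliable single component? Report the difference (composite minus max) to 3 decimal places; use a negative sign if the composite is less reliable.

0.080

Var(sum) = 2 + 0.94 = 2.94; true-score variance = 1.47 + 0.94 = 2.41; composite reliability = 0.8197.
Max component reliability = 0.7400.
Difference = 0.8197 − 0.7400 = 0.080.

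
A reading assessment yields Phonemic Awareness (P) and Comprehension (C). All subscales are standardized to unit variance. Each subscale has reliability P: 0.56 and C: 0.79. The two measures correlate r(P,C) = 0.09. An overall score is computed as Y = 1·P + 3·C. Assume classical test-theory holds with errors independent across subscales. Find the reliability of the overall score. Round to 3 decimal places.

0.779

Var(Y) = 1 + 3² + 2·[3·0.09] = 10 + 0.54 = 10.54.
Because errors are independent across components, Cov(Tᵢ,Tⱼ) = Cov(Xᵢ,Xⱼ); the off-diagonal part of the true-score variance is the same as above.
True-score variance = [0.56 + 3²·0.79] + 0.54 = 7.67 + 0.54 = 8.21.
Reliability = 8.21 / 10.54 = 0.779.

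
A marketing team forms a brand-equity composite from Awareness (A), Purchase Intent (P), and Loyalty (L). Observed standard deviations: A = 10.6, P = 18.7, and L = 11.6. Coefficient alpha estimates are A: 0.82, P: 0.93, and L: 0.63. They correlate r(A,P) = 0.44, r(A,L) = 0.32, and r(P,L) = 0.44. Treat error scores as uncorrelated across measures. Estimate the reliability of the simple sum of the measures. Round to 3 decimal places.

Var(A+P+L) = 10.6² + 18.7² + 11.6² + 2·[10.6·18.7·0.44 + 10.6·11.6·0.32 + 18.7·11.6·0.44] = 596.61 + 444.018 = 1040.63.
With uncorrelated errors the cross-covariances are all true-score covariance, so they carry over unchanged; only the diagonal terms shrink to ρᵢσᵢ².
True-score variance = [10.6²·0.82 + 18.7²·0.93 + 11.6²·0.63] + 444.018 = 502.12 + 444.018 = 946.137.
Reliability = 946.137 / 1040.63 = 0.909.

0.909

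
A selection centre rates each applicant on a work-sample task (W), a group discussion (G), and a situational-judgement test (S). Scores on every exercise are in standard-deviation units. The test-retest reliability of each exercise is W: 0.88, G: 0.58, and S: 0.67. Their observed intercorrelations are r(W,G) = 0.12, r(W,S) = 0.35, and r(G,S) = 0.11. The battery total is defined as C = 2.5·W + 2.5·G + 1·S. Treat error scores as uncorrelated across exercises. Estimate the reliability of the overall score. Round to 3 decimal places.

0.786

Var(C) = 2.5² + 2.5² + 1 + 2·[6.25·0.12 + 2.5·0.35 + 2.5·0.11] = 13.5 + 3.8 = 17.3.
With uncorrelated errors the cross-covariances are all true-score covariance, so they carry over unchanged; only the diagonal terms shrink to ρᵢσᵢ².
True-score variance = [2.5²·0.88 + 2.5²·0.58 + 0.67] + 3.8 = 9.795 + 3.8 = 13.595.
Reliability = 13.595 / 17.3 = 0.786.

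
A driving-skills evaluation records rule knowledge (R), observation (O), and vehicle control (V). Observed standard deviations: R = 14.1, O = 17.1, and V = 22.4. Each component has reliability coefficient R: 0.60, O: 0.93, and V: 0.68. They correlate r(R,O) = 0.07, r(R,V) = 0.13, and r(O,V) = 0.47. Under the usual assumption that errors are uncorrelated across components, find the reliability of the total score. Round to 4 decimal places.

Var(R+O+V) = 14.1² + 17.1² + 22.4² + 2·[14.1·17.1·0.07 + 14.1·22.4·0.13 + 17.1·22.4·0.47] = 992.98 + 475.931 = 1468.91.
With uncorrelated errors the cross-covariances are all true-score covariance, so they carry over unchanged; only the diagonal terms shrink to ρᵢσᵢ².
True-score variance = [14.1²·0.60 + 17.1²·0.93 + 22.4²·0.68] + 475.931 = 732.424 + 475.931 = 1208.36.
Reliability = 1208.36 / 1468.91 = 0.8226.

0.8226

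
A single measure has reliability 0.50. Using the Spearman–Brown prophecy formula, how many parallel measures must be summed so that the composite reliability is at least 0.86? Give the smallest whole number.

7

k ≥ ρ*(1−ρ₁)/(ρ₁(1−ρ*)) = 0.86·0.50 / (0.50·0.14) = 6.143.
Smallest integer k = 7.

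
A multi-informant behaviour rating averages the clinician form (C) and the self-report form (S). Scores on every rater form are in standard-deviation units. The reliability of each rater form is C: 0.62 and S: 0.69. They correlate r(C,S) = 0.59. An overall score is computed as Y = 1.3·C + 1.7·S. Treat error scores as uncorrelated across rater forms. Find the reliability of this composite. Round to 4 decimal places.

Var(Y) = 1.3² + 1.7² + 2·[2.21·0.59] = 4.58 + 2.6078 = 7.1878.
Because errors are independent across components, Cov(Tᵢ,Tⱼ) = Cov(Xᵢ,Xⱼ); the off-diagonal part of the true-score variance is the same as above.
True-score variance = [1.3²·0.62 + 1.7²·0.69] + 2.6078 = 3.0419 + 2.6078 = 5.6497.
Reliability = 5.6497 / 7.1878 = 0.7860.

0.7860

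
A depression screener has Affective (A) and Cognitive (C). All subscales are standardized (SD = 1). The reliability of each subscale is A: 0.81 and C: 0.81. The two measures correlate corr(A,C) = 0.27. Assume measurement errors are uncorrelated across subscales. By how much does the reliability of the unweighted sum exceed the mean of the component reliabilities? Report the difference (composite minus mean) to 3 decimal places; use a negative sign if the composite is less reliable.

Var(sum) = 2 + 0.54 = 2.54; true-score variance = 1.62 + 0.54 = 2.16; composite reliability = 0.8504.
Mean component reliability = 0.8100.
Difference = 0.8504 − 0.8100 = 0.040.

0.040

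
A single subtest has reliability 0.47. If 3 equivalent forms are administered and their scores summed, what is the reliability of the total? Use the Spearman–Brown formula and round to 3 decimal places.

0.727

ρ_k = kρ / (1 + (k−1)ρ) = 3·0.47 / (1 + 2·0.47) = 1.410 / 1.940 = 0.727.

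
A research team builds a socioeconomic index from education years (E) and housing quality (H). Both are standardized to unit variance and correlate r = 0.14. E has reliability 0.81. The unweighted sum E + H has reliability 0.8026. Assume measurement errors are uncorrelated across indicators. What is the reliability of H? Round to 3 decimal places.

Var(E+H) = 2 + 2·0.14 = 2.280.
True-score variance = ρ_E + ρ_H + 2·0.14, so 0.8026 = (0.81 + ρ_H + 0.28) / 2.280.
ρ_H = 0.8026·2.280 − 0.81 − 0.28 = 0.740.

0.740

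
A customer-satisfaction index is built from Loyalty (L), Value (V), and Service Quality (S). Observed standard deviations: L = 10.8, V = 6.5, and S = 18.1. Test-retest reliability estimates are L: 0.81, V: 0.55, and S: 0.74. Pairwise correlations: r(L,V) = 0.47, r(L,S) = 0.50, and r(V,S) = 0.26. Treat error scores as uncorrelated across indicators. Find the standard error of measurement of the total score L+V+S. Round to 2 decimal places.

11.24

Var(total) = 486.5 + 322.646 = 809.146.
True-score variance = 360.147 + 322.646 = 682.793, so reliability = 0.8438.
Error variance = 809.146 − 682.793 = 126.353; SEM = √126.353 = 11.24.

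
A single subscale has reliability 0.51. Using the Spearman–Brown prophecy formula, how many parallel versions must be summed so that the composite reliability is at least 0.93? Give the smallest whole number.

13

k ≥ ρ*(1−ρ₁)/(ρ₁(1−ρ*)) = 0.93·0.49 / (0.51·0.07) = 12.765.
Smallest integer k = 13.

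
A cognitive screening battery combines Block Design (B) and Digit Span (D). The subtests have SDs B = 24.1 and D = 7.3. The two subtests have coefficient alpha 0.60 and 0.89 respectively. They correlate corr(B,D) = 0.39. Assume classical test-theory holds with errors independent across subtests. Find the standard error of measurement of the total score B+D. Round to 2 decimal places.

15.43

Var(total) = 634.1 + 137.225 = 771.325.
True-score variance = 395.914 + 137.225 = 533.14, so reliability = 0.6912.
Error variance = 771.325 − 533.14 = 238.186; SEM = √238.186 = 15.43.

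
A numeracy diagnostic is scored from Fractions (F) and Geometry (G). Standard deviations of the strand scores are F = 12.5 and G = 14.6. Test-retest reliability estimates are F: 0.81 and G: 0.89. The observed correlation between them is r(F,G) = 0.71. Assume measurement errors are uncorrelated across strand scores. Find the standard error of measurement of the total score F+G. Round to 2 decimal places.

Var(total) = 369.41 + 259.15 = 628.56.
True-score variance = 316.275 + 259.15 = 575.425, so reliability = 0.9155.
Error variance = 628.56 − 575.425 = 53.1351; SEM = √53.1351 = 7.29.

7.29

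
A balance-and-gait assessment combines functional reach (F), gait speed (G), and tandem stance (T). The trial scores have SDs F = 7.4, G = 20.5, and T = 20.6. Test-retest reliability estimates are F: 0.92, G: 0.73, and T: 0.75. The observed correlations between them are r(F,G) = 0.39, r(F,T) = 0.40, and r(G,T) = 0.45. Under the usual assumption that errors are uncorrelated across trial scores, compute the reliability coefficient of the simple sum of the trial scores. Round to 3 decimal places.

0.853

Var(F+G+T) = 7.4² + 20.5² + 20.6² + 2·[7.4·20.5·0.39 + 7.4·20.6·0.40 + 20.5·20.6·0.45] = 899.37 + 620.348 = 1519.72.
With uncorrelated errors the cross-covariances are all true-score covariance, so they carry over unchanged; only the diagonal terms shrink to ρᵢσᵢ².
True-score variance = [7.4²·0.92 + 20.5²·0.73 + 20.6²·0.75] + 620.348 = 675.432 + 620.348 = 1295.78.
Reliability = 1295.78 / 1519.72 = 0.853.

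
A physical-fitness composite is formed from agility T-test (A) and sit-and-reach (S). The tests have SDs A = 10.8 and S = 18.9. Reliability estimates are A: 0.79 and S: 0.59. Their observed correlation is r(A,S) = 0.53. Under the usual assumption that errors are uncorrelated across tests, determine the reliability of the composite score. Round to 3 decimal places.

Var(A+S) = 10.8² + 18.9² + 2·[10.8·18.9·0.53] = 473.85 + 216.367 = 690.217.
Under uncorrelated errors the observed covariances equal the true-score covariances, so only the own-variance terms attenuate.
True-score variance = [10.8²·0.79 + 18.9²·0.59] + 216.367 = 302.899 + 216.367 = 519.267.
Reliability = 519.267 / 690.217 = 0.752.

0.752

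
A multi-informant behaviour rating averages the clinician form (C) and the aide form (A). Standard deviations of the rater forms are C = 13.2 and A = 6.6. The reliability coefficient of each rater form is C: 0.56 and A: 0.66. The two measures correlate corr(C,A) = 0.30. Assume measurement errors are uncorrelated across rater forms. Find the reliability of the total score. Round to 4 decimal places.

Var(C+A) = 13.2² + 6.6² + 2·[13.2·6.6·0.30] = 217.8 + 52.272 = 270.072.
With uncorrelated errors the cross-covariances are all true-score covariance, so they carry over unchanged; only the diagonal terms shrink to ρᵢσᵢ².
True-score variance = [13.2²·0.56 + 6.6²·0.66] + 52.272 = 126.324 + 52.272 = 178.596.
Reliability = 178.596 / 270.072 = 0.6613.

0.6613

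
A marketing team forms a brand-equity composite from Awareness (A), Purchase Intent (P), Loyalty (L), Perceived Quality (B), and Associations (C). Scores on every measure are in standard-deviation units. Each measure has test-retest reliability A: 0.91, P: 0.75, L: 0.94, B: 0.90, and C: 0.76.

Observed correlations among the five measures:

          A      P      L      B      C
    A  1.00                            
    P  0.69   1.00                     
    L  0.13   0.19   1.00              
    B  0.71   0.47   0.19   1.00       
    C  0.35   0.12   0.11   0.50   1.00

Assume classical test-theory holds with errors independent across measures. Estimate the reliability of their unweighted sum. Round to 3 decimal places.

0.938

Var(A+P+L+B+C) = 5 + 2·[0.69 + 0.13 + 0.71 + 0.35 + 0.19 + 0.47 + 0.12 + 0.19 + 0.11 + 0.50] = 5 + 6.92 = 11.92.
With uncorrelated errors the cross-covariances are all true-score covariance, so they carry over unchanged; only the diagonal terms shrink to ρᵢσᵢ².
True-score variance = [0.91 + 0.75 + 0.94 + 0.90 + 0.76] + 6.92 = 4.26 + 6.92 = 11.18.
Reliability = 11.18 / 11.92 = 0.938.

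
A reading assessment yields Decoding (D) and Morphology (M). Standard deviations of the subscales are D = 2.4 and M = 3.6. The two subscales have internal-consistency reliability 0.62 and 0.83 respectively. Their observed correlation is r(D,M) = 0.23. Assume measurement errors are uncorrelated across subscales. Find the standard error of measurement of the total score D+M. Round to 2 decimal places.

Var(total) = 18.72 + 3.9744 = 22.6944.
True-score variance = 14.328 + 3.9744 = 18.3024, so reliability = 0.8065.
Error variance = 22.6944 − 18.3024 = 4.392; SEM = √4.392 = 2.10.

2.10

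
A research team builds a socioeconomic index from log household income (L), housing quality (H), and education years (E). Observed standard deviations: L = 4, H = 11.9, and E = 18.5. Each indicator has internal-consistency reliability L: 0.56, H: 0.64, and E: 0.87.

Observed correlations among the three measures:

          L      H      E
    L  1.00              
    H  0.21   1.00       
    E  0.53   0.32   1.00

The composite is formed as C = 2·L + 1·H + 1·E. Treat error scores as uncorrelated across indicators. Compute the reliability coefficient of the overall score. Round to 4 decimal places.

0.8604

Var(C) = 2²·4² + 11.9² + 18.5² + 2·[2·4·11.9·0.21 + 2·4·18.5·0.53 + 11.9·18.5·0.32] = 547.86 + 337.76 = 885.62.
Because errors are independent across components, Cov(Tᵢ,Tⱼ) = Cov(Xᵢ,Xⱼ); the off-diagonal part of the true-score variance is the same as above.
True-score variance = [2²·4²·0.56 + 11.9²·0.64 + 18.5²·0.87] + 337.76 = 424.228 + 337.76 = 761.988.
Reliability = 761.988 / 885.62 = 0.8604.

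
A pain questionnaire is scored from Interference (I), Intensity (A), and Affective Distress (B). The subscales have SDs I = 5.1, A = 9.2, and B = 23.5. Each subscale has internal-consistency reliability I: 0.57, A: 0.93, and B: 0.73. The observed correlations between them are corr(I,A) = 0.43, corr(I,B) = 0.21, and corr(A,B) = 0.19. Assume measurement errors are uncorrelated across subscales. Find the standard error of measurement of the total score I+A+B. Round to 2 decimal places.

Var(total) = 662.9 + 172.844 = 835.744.
True-score variance = 496.683 + 172.844 = 669.528, so reliability = 0.8011.
Error variance = 835.744 − 669.528 = 166.217; SEM = √166.217 = 12.89.

12.89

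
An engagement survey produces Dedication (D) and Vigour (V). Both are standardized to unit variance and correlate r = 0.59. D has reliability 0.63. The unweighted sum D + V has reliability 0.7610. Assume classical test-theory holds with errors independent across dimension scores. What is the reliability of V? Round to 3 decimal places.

Var(D+V) = 2 + 2·0.59 = 3.180.
True-score variance = ρ_D + ρ_V + 2·0.59, so 0.7610 = (0.63 + ρ_V + 1.18) / 3.180.
ρ_V = 0.7610·3.180 − 0.63 − 1.18 = 0.610.

0.610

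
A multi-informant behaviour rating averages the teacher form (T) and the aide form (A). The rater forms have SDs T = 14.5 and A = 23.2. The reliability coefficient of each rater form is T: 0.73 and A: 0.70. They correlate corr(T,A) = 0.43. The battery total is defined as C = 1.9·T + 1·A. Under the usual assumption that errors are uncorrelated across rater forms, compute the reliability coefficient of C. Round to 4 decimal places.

Var(C) = 1.9²·14.5² + 23.2² + 2·[1.9·14.5·23.2·0.43] = 1297.24 + 549.678 = 1846.92.
Under uncorrelated errors the observed covariances equal the true-score covariances, so only the own-variance terms attenuate.
True-score variance = [1.9²·14.5²·0.73 + 23.2²·0.70] + 549.678 = 930.84 + 549.678 = 1480.52.
Reliability = 1480.52 / 1846.92 = 0.8016.

0.8016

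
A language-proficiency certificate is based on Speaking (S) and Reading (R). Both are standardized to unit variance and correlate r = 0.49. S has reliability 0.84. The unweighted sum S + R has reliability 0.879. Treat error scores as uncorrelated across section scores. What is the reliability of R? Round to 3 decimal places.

0.799

Var(S+R) = 2 + 2·0.49 = 2.980.
True-score variance = ρ_S + ρ_R + 2·0.49, so 0.879 = (0.84 + ρ_R + 0.98) / 2.980.
ρ_R = 0.879·2.980 − 0.84 − 0.98 = 0.799.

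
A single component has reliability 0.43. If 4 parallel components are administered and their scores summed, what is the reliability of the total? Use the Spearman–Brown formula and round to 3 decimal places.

0.751

ρ_k = kρ / (1 + (k−1)ρ) = 4·0.43 / (1 + 3·0.43) = 1.720 / 2.290 = 0.751.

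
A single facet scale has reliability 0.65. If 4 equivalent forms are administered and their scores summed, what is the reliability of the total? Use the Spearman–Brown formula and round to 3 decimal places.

0.881

ρ_k = kρ / (1 + (k−1)ρ) = 4·0.65 / (1 + 3·0.65) = 2.600 / 2.950 = 0.881.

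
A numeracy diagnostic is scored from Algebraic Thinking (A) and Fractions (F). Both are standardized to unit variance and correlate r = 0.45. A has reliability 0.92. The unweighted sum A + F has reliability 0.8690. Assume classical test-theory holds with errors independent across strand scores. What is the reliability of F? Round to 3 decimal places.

Var(A+F) = 2 + 2·0.45 = 2.900.
True-score variance = ρ_A + ρ_F + 2·0.45, so 0.8690 = (0.92 + ρ_F + 0.90) / 2.900.
ρ_F = 0.8690·2.900 − 0.92 − 0.90 = 0.700.

0.700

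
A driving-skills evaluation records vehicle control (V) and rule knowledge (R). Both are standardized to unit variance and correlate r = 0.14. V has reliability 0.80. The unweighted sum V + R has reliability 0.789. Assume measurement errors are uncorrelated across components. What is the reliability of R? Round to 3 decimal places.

0.719

Var(V+R) = 2 + 2·0.14 = 2.280.
True-score variance = ρ_V + ρ_R + 2·0.14, so 0.789 = (0.80 + ρ_R + 0.28) / 2.280.
ρ_R = 0.789·2.280 − 0.80 − 0.28 = 0.719.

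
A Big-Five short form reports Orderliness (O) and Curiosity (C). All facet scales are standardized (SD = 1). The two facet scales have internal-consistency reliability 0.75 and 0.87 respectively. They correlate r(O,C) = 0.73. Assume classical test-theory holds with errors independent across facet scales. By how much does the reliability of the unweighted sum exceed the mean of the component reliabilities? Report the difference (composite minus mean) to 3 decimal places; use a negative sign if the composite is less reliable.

Var(sum) = 2 + 1.46 = 3.46; true-score variance = 1.62 + 1.46 = 3.08; composite reliability = 0.8902.
Mean component reliability = 0.8100.
Difference = 0.8902 − 0.8100 = 0.080.

0.080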